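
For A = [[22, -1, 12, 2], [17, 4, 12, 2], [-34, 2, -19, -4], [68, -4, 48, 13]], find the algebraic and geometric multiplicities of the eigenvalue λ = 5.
The characteristic polynomial is (x - 5)^4, so the factor x - 5 appears with exponent 4: the algebraic multiplicity is 4.

rank(A - 5I) = 1, so the eigenspace has dimension 4 - 1 = 3: the geometric multiplicity is 3.

Since 3 < 4, A is not diagonalizable.

algebraic multiplicity 4, geometric multiplicity 3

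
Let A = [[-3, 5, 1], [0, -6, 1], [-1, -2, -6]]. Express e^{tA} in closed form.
A has Jordan form J = [[-5, 1, 0], [0, -5, 1], [0, 0, -5]] with A = PJP^{-1}, so e^{tA} = P e^{tJ} P^{-1}.

For a Jordan block J_k(λ), e^{tJ_k(λ)} = e^{λt} · (I + tN + t^2 N^2/2! + ... + t^{k-1} N^{k-1}/(k-1)!) where N is the nilpotent superdiagonal part.

Assembling the blocks and conjugating back gives the entries of e^{tA} as shown above.

e^{tA} = [[(3*t^2 + 4*t + 2)*e^{-5*t}/2, t*(3*t + 10)*e^{-5*t}/2, t*(3*t + 1)*e^{-5*t}], [-t^2*e^{-5*t}/2, (-t^2/2 - t + 1)*e^{-5*t}, t*(1 - t)*e^{-5*t}], [t*(-t - 2)*e^{-5*t}/2, t*(-t - 4)*e^{-5*t}/2, (-t^2 - t + 1)*e^{-5*t}]]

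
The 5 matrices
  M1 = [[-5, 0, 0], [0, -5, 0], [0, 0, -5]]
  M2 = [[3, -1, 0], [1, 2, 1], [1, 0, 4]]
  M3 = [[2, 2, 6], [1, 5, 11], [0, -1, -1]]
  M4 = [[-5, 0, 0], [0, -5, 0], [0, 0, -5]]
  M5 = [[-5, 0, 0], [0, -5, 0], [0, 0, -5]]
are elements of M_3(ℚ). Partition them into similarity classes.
Characteristic polynomials: χ_{M1} = (x + 5)^3, χ_{M2} = (x - 3)^3, χ_{M3} = (x - 2)^3, χ_{M4} = (x + 5)^3, χ_{M5} = (x + 5)^3.

{M1, M4, M5}: invariant factors x + 5, x + 5, x + 5.

{M2}: invariant factors (x - 3)^3.

{M3}: invariant factors (x - 2)^3.

Matrices are similar if and only if their invariant-factor lists agree; the partition into similarity classes is {M1, M4, M5}, {M2}, {M3}.

3 classes: {M1, M4, M5}, {M2}, {M3}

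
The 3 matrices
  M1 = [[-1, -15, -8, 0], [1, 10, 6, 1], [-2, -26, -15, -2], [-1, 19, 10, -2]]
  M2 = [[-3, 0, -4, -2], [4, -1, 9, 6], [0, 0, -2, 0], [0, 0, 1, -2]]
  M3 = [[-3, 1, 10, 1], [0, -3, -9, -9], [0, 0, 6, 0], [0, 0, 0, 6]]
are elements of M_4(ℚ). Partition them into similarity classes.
2 classes: {M1, M2}, {M3}

Characteristic polynomials: χ_{M1} = (x + 1)(x + 2)^2(x + 3), χ_{M2} = (x + 1)(x + 2)^2(x + 3), χ_{M3} = (x - 6)^2(x + 3)^2.

{M1, M2}: invariant factors (x + 1)(x + 2)^2(x + 3).

{M3}: invariant factors x - 6, (x - 6)(x + 3)^2.

Matrices are similar if and only if their invariant-factor lists agree; the partition into similarity classes is {M1, M2}, {M3}.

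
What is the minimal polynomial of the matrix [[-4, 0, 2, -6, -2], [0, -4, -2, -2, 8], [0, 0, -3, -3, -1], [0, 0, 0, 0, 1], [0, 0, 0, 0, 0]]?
m_A(x) = x^2(x + 3)(x + 4)

The characteristic polynomial factors as x^2(x + 3)(x + 4)^2. The minimal polynomial is ∏(x - λ)^{k_λ} where k_λ is the size of the largest Jordan block at λ.

For λ = -4: rank(A + 4I) = 3, and the largest Jordan block has size 1 (the smallest k with rank((A + 4I)^k) = rank((A + 4I)^(k+1))).
For λ = -3: rank(A + 3I) = 4, and the largest Jordan block has size 1 (the smallest k with rank((A + 3I)^k) = rank((A + 3I)^(k+1))).
For λ = 0: rank(A) = 4, and the largest Jordan block has size 2 (the smallest k with rank(A^k) = rank(A^(k+1))).

So m_A(x) = x^2(x + 3)(x + 4).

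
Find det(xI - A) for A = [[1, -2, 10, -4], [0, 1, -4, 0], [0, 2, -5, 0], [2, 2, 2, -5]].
χ_A(x) = (x + 1)^2(x + 3)^2

xI - A = [[x - 1, 2, -10, 4], [0, x - 1, 4, 0], [0, -2, x + 5, 0], [-2, -2, -2, x + 5]].

Expanding det(xI - A) along the first row:
det(xI - A) = + (x - 1)·det([[x - 1, 4, 0], [-2, x + 5, 0], [-2, -2, x + 5]]) - (2)·det([[0, 4, 0], [0, x + 5, 0], [-2, -2, x + 5]]) + (-10)·det([[0, x - 1, 0], [0, -2, 0], [-2, -2, x + 5]]) - (4)·det([[0, x - 1, 4], [0, -2, x + 5], [-2, -2, -2]]).

Evaluating gives χ_A(x) = x^4 + 8x^3 + 22x^2 + 24x + 9 = (x + 1)^2(x + 3)^2.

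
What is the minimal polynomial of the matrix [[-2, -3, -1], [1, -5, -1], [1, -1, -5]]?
m_A(x) = (x + 4)^3

The characteristic polynomial factors as (x + 4)^3. The minimal polynomial is ∏(x - λ)^{k_λ} where k_λ is the size of the largest Jordan block at λ.

For λ = -4: rank(A + 4I) = 2, and the largest Jordan block has size 3 (the smallest k with rank((A + 4I)^k) = rank((A + 4I)^(k+1))).

So m_A(x) = (x + 4)^3.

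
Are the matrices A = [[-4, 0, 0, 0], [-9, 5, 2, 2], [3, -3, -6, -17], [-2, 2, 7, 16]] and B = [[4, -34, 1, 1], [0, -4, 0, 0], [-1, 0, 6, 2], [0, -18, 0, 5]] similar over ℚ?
Yes.

Two matrices over a field are similar if and only if they have the same invariant factors.

Both A and B have characteristic polynomial (x - 5)^3(x + 4) and minimal polynomial (x - 5)^3(x + 4). Computing further, both have invariant factors (x - 5)^3(x + 4). Hence A and B are similar.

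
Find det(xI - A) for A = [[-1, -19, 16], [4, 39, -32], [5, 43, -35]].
xI - A = [[x + 1, 19, -16], [-4, x - 39, 32], [-5, -43, x + 35]].

Expanding det(xI - A) along the first row:
det(xI - A) = + (x + 1)·det([[x - 39, 32], [-43, x + 35]]) - (19)·det([[-4, 32], [-5, x + 35]]) + (-16)·det([[-4, x - 39], [-5, -43]]).

Evaluating gives χ_A(x) = x^3 - 3x^2 + 3x - 1 = (x - 1)^3.

χ_A(x) = (x - 1)^3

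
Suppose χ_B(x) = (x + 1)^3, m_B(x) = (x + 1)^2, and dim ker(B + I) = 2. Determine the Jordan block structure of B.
λ = -1: algebraic multiplicity 3 (exponent in χ_B), largest block size 2 (exponent in m_B), 2 blocks (geometric multiplicity). These force block sizes [2, 1].

Jordan blocks: (-1, 2), (-1, 1)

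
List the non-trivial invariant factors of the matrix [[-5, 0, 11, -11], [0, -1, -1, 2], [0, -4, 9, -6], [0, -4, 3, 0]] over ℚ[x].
(x - 6)(x - 1)^2(x + 5)

The Jordan structure of A has elementary divisors (x + 5), (x - 1)^2, (x - 6). Arranging the block sizes at each eigenvalue in decreasing order and taking row products gives the invariant factors.

Invariant factors (smallest first, each dividing the next): (x - 6)(x - 1)^2(x + 5).

Check: the last factor (x - 6)(x - 1)^2(x + 5) is the minimal polynomial, and the product (x - 6)(x - 1)^2(x + 5) is the characteristic polynomial.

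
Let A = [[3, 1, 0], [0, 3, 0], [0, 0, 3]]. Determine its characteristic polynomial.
χ_A(x) = (x - 3)^3

xI - A = [[x - 3, -1, 0], [0, x - 3, 0], [0, 0, x - 3]].

Expanding det(xI - A) along the first row:
det(xI - A) = + (x - 3)·det([[x - 3, 0], [0, x - 3]]) - (-1)·det([[0, 0], [0, x - 3]]) + (0)·det([[0, x - 3], [0, 0]]).

Evaluating gives χ_A(x) = x^3 - 9x^2 + 27x - 27 = (x - 3)^3.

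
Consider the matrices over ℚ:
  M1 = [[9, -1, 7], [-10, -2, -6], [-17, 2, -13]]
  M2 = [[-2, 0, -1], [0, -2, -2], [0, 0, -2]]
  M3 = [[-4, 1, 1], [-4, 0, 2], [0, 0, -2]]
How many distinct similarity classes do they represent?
Characteristic polynomials: χ_{M1} = (x + 2)^3, χ_{M2} = (x + 2)^3, χ_{M3} = (x + 2)^3.

{M1}: invariant factors (x + 2)^3.

{M2, M3}: invariant factors x + 2, (x + 2)^2.

Matrices are similar if and only if their invariant-factor lists agree; the partition into similarity classes is {M1}, {M2, M3}.

2 classes: {M1}, {M2, M3}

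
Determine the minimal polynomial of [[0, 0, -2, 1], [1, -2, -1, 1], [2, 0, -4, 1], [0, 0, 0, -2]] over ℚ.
m_A(x) = (x + 2)^2

The characteristic polynomial factors as (x + 2)^4. The minimal polynomial is ∏(x - λ)^{k_λ} where k_λ is the size of the largest Jordan block at λ.

For λ = -2: rank(A + 2I) = 2, and the largest Jordan block has size 2 (the smallest k with rank((A + 2I)^k) = rank((A + 2I)^(k+1))).

So m_A(x) = (x + 2)^2.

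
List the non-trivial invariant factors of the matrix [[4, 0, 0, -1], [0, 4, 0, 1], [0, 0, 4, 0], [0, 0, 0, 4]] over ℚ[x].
The Jordan structure of A has elementary divisors (x - 4)^2, (x - 4), (x - 4). Arranging the block sizes at each eigenvalue in decreasing order and taking row products gives the invariant factors.

Invariant factors (smallest first, each dividing the next): x - 4, x - 4, (x - 4)^2.

Check: the last factor (x - 4)^2 is the minimal polynomial, and the product (x - 4)^4 is the characteristic polynomial.

x - 4, x - 4, (x - 4)^2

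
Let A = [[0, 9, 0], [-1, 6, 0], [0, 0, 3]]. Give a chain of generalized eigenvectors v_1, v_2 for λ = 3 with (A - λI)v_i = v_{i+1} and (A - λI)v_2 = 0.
We seek v_1 ∈ ker((A - 3I)^2) \ ker(A - 3I), then set v_{i+1} = (A - 3I) v_i.

One such chain is v_1 = [[-1, 0, 0]]^T, v_2 = [[3, 1, 0]]^T. Check: (A - 3I) v_2 = [[0, 0, 0]]^T = 0.

v_1 = [[-1, 0, 0]]^T, v_2 = [[3, 1, 0]]^T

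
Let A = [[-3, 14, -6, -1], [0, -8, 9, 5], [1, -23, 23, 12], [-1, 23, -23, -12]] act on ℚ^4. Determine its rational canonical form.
R = [[0, 0, 0, 0], [1, 0, 0, 4], [0, 1, 0, 0], [0, 0, 1, 0]]

The invariant factors of A (the non-unit diagonal entries of the Smith normal form of xI - A over ℚ[x]) are x(x^3 - 4), each dividing the next. The characteristic polynomial is their product, x(x^3 - 4).

The rational canonical form is the block-diagonal matrix of companion matrices C(f_i):
R = [[0, 0, 0, 0], [1, 0, 0, 4], [0, 1, 0, 0], [0, 0, 1, 0]].

Note the characteristic polynomial does not split into linear factors over ℚ, so A has no Jordan form over ℚ; the rational canonical form exists over any field.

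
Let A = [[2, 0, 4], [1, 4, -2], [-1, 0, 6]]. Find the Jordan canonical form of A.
The characteristic polynomial is det(xI - A) = (x - 4)^3, so the eigenvalues are 4 (algebraic multiplicity 3).

For λ = 4: rank(A - 4I) = 1, rank((A - 4I)^2) = 0. The eigenspace has dimension 3 - 1 = 2, so there are 2 Jordan blocks; the rank sequence gives block sizes [2, 1].

Assembling the blocks gives the Jordan form J above.

J = [[4, 1, 0], [0, 4, 0], [0, 0, 4]]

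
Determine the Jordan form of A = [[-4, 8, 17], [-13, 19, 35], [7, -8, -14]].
The characteristic polynomial is det(xI - A) = (x - 3)^2(x + 5), so the eigenvalues are -5 (algebraic multiplicity 1), 3 (algebraic multiplicity 2).

For λ = -5: algebraic multiplicity 1 gives one 1×1 block.

For λ = 3: rank(A - 3I) = 2, rank((A - 3I)^2) = 1. The eigenspace has dimension 3 - 2 = 1, so there is 1 Jordan block; the rank sequence gives block sizes [2].

Assembling the blocks gives the Jordan form J above.

J = [[-5, 0, 0], [0, 3, 1], [0, 0, 3]]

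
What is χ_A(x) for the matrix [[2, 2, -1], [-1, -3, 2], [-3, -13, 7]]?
χ_A(x) = (x - 2)^3

xI - A = [[x - 2, -2, 1], [1, x + 3, -2], [3, 13, x - 7]].

Expanding det(xI - A) along the first row:
det(xI - A) = + (x - 2)·det([[x + 3, -2], [13, x - 7]]) - (-2)·det([[1, -2], [3, x - 7]]) + (1)·det([[1, x + 3], [3, 13]]).

Evaluating gives χ_A(x) = x^3 - 6x^2 + 12x - 8 = (x - 2)^3.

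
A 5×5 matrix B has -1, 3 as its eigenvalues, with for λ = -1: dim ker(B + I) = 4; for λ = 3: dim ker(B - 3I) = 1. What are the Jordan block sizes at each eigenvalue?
λ = -1: successive nullity increments [4] count blocks of size ≥ k; block sizes are [1, 1, 1, 1].
λ = 3: successive nullity increments [1] count blocks of size ≥ k; block sizes are [1].

Jordan blocks: (-1, 1), (-1, 1), (-1, 1), (-1, 1), (3, 1)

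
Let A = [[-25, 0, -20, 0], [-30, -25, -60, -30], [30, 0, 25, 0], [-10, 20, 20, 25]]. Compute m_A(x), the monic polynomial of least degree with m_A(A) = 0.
m_A(x) = (x - 5)(x + 5)

The characteristic polynomial factors as (x - 5)^2(x + 5)^2. The minimal polynomial is ∏(x - λ)^{k_λ} where k_λ is the size of the largest Jordan block at λ.

For λ = -5: rank(A + 5I) = 2, and the largest Jordan block has size 1 (the smallest k with rank((A + 5I)^k) = rank((A + 5I)^(k+1))).
For λ = 5: rank(A - 5I) = 2, and the largest Jordan block has size 1 (the smallest k with rank((A - 5I)^k) = rank((A - 5I)^(k+1))).

So m_A(x) = (x - 5)(x + 5).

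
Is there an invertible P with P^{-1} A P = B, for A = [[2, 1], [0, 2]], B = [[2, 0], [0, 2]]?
Both have characteristic polynomial (x - 2)^2, but the minimal polynomial of A is (x - 2)^2 while the minimal polynomial of B is x - 2. The minimal polynomial is a similarity invariant, so A and B are not similar.

No.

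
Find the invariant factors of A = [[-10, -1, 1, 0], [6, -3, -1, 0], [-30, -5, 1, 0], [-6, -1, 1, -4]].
x + 4, x + 4, (x + 4)^2

The Jordan structure of A has elementary divisors (x + 4)^2, (x + 4), (x + 4). Arranging the block sizes at each eigenvalue in decreasing order and taking row products gives the invariant factors.

Invariant factors (smallest first, each dividing the next): x + 4, x + 4, (x + 4)^2.

Check: the last factor (x + 4)^2 is the minimal polynomial, and the product (x + 4)^4 is the characteristic polynomial.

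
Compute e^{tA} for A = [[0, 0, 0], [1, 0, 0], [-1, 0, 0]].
A has Jordan form J = [[0, 1, 0], [0, 0, 0], [0, 0, 0]] with A = PJP^{-1}, so e^{tA} = P e^{tJ} P^{-1}.

For a Jordan block J_k(λ), e^{tJ_k(λ)} = e^{λt} · (I + tN + t^2 N^2/2! + ... + t^{k-1} N^{k-1}/(k-1)!) where N is the nilpotent superdiagonal part.

Assembling the blocks and conjugating back gives the entries of e^{tA} as shown above.

e^{tA} = [[1, 0, 0], [t, 1, 0], [-t, 0, 1]]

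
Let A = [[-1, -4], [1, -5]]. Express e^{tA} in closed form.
e^{tA} = [[(2*t + 1)*e^{-3*t}, -4*t*e^{-3*t}], [t*e^{-3*t}, (1 - 2*t)*e^{-3*t}]]

A has Jordan form J = [[-3, 1], [0, -3]] with A = PJP^{-1}, so e^{tA} = P e^{tJ} P^{-1}.

For a Jordan block J_k(λ), e^{tJ_k(λ)} = e^{λt} · (I + tN + t^2 N^2/2! + ... + t^{k-1} N^{k-1}/(k-1)!) where N is the nilpotent superdiagonal part.

Assembling the blocks and conjugating back gives the entries of e^{tA} as shown above.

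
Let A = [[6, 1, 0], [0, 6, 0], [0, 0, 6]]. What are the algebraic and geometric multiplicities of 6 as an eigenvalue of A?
The characteristic polynomial is (x - 6)^3, so the factor x - 6 appears with exponent 3: the algebraic multiplicity is 3.

rank(A - 6I) = 1, so the eigenspace has dimension 3 - 1 = 2: the geometric multiplicity is 2.

Since 2 < 3, A is not diagonalizable.

algebraic multiplicity 3, geometric multiplicity 2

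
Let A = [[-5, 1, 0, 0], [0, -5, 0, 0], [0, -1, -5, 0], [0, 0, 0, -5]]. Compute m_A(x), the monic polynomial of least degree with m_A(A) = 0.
m_A(x) = (x + 5)^2

The characteristic polynomial factors as (x + 5)^4. The minimal polynomial is ∏(x - λ)^{k_λ} where k_λ is the size of the largest Jordan block at λ.

For λ = -5: rank(A + 5I) = 1, and the largest Jordan block has size 2 (the smallest k with rank((A + 5I)^k) = rank((A + 5I)^(k+1))).

So m_A(x) = (x + 5)^2.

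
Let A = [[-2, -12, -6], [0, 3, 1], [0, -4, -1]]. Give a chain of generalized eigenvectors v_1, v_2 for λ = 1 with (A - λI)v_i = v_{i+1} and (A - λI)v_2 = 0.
We seek v_1 ∈ ker((A - I)^2) \ ker(A - I), then set v_{i+1} = (A - I) v_i.

One such chain is v_1 = [[-2, 2, -3]]^T, v_2 = [[0, 1, -2]]^T. Check: (A - I) v_2 = [[0, 0, 0]]^T = 0.

v_1 = [[-2, 2, -3]]^T, v_2 = [[0, 1, -2]]^T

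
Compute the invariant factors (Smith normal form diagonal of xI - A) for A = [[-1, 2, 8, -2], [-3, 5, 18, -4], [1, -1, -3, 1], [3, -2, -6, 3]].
The Jordan structure of A has elementary divisors (x - 1)^2, (x - 1)^2. Arranging the block sizes at each eigenvalue in decreasing order and taking row products gives the invariant factors.

Invariant factors (smallest first, each dividing the next): (x - 1)^2, (x - 1)^2.

Check: the last factor (x - 1)^2 is the minimal polynomial, and the product (x - 1)^4 is the characteristic polynomial.

(x - 1)^2, (x - 1)^2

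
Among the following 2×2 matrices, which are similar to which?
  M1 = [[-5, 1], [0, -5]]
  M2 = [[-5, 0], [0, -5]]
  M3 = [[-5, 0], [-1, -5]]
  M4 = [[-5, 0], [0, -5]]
2 classes: {M1, M3}, {M2, M4}

Characteristic polynomials: χ_{M1} = (x + 5)^2, χ_{M2} = (x + 5)^2, χ_{M3} = (x + 5)^2, χ_{M4} = (x + 5)^2.

{M1, M3}: invariant factors (x + 5)^2.

{M2, M4}: invariant factors x + 5, x + 5.

Matrices are similar if and only if their invariant-factor lists agree; the partition into similarity classes is {M1, M3}, {M2, M4}.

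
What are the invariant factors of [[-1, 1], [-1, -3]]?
(x + 2)^2

The Jordan structure of A has elementary divisors (x + 2)^2. Arranging the block sizes at each eigenvalue in decreasing order and taking row products gives the invariant factors.

Invariant factors (smallest first, each dividing the next): (x + 2)^2.

Check: the last factor (x + 2)^2 is the minimal polynomial, and the product (x + 2)^2 is the characteristic polynomial.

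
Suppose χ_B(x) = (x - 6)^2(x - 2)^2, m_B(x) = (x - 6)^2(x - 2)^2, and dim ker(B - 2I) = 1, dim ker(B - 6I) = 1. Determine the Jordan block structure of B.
Jordan blocks: (2, 2), (6, 2)

λ = 2: algebraic multiplicity 2 (exponent in χ_B), largest block size 2 (exponent in m_B), 1 block (geometric multiplicity). This forces block sizes [2].
λ = 6: algebraic multiplicity 2 (exponent in χ_B), largest block size 2 (exponent in m_B), 1 block (geometric multiplicity). This forces block sizes [2].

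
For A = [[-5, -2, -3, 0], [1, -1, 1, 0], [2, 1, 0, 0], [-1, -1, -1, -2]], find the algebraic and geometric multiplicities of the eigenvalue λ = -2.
The characteristic polynomial is (x + 2)^4, so the factor x + 2 appears with exponent 4: the algebraic multiplicity is 4.

rank(A + 2I) = 2, so the eigenspace has dimension 4 - 2 = 2: the geometric multiplicity is 2.

Since 2 < 4, A is not diagonalizable.

algebraic multiplicity 4, geometric multiplicity 2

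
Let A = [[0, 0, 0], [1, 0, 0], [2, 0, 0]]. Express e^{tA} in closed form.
e^{tA} = [[1, 0, 0], [t, 1, 0], [2*t, 0, 1]]

A has Jordan form J = [[0, 1, 0], [0, 0, 0], [0, 0, 0]] with A = PJP^{-1}, so e^{tA} = P e^{tJ} P^{-1}.

For a Jordan block J_k(λ), e^{tJ_k(λ)} = e^{λt} · (I + tN + t^2 N^2/2! + ... + t^{k-1} N^{k-1}/(k-1)!) where N is the nilpotent superdiagonal part.

Assembling the blocks and conjugating back gives the entries of e^{tA} as shown above.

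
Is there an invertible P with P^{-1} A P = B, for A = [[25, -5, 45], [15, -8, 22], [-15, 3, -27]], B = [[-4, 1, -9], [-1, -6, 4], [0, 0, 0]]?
Two matrices over a field are similar if and only if they have the same invariant factors.

Both A and B have characteristic polynomial x(x + 5)^2 and minimal polynomial x(x + 5)^2. Computing further, both have invariant factors x(x + 5)^2. Hence A and B are similar.

Yes.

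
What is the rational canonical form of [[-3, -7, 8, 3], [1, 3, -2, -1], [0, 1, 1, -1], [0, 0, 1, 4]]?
R = [[0, 0, 0, 2], [1, 0, 0, -1], [0, 1, 0, -5], [0, 0, 1, 5]]

The invariant factors of A (the non-unit diagonal entries of the Smith normal form of xI - A over ℚ[x]) are (x - 1)^2(x^2 - 3x - 2), each dividing the next. The characteristic polynomial is their product, (x - 1)^2(x^2 - 3x - 2).

The rational canonical form is the block-diagonal matrix of companion matrices C(f_i):
R = [[0, 0, 0, 2], [1, 0, 0, -1], [0, 1, 0, -5], [0, 0, 1, 5]].

Note the characteristic polynomial does not split into linear factors over ℚ, so A has no Jordan form over ℚ; the rational canonical form exists over any field.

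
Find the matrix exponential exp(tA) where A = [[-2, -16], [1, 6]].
A has Jordan form J = [[2, 1], [0, 2]] with A = PJP^{-1}, so e^{tA} = P e^{tJ} P^{-1}.

For a Jordan block J_k(λ), e^{tJ_k(λ)} = e^{λt} · (I + tN + t^2 N^2/2! + ... + t^{k-1} N^{k-1}/(k-1)!) where N is the nilpotent superdiagonal part.

Assembling the blocks and conjugating back gives the entries of e^{tA} as shown above.

e^{tA} = [[(1 - 4*t)*e^{2*t}, -16*t*e^{2*t}], [t*e^{2*t}, (4*t + 1)*e^{2*t}]]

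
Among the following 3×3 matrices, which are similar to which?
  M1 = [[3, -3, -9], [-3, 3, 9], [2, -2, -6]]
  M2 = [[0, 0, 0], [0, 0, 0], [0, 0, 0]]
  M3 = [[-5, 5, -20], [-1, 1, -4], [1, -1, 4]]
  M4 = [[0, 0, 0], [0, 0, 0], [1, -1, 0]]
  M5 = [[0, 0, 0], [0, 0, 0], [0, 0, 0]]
2 classes: {M1, M3, M4}, {M2, M5}

Characteristic polynomials: χ_{M1} = x^3, χ_{M2} = x^3, χ_{M3} = x^3, χ_{M4} = x^3, χ_{M5} = x^3.

{M1, M3, M4}: invariant factors x, x^2.

{M2, M5}: invariant factors x, x, x.

Matrices are similar if and only if their invariant-factor lists agree; the partition into similarity classes is {M1, M3, M4}, {M2, M5}.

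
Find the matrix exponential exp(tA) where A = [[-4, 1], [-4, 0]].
e^{tA} = [[(1 - 2*t)*e^{-2*t}, t*e^{-2*t}], [-4*t*e^{-2*t}, (2*t + 1)*e^{-2*t}]]

A has Jordan form J = [[-2, 1], [0, -2]] with A = PJP^{-1}, so e^{tA} = P e^{tJ} P^{-1}.

For a Jordan block J_k(λ), e^{tJ_k(λ)} = e^{λt} · (I + tN + t^2 N^2/2! + ... + t^{k-1} N^{k-1}/(k-1)!) where N is the nilpotent superdiagonal part.

Assembling the blocks and conjugating back gives the entries of e^{tA} as shown above.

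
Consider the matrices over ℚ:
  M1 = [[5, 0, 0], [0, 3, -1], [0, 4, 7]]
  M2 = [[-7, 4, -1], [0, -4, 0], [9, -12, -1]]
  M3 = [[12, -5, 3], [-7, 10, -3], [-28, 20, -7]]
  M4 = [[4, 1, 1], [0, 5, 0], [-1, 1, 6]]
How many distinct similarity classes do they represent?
Characteristic polynomials: χ_{M1} = (x - 5)^3, χ_{M2} = (x + 4)^3, χ_{M3} = (x - 5)^3, χ_{M4} = (x - 5)^3.

{M1, M3, M4}: invariant factors x - 5, (x - 5)^2.

{M2}: invariant factors x + 4, (x + 4)^2.

Matrices are similar if and only if their invariant-factor lists agree; the partition into similarity classes is {M1, M3, M4}, {M2}.

2 classes: {M1, M3, M4}, {M2}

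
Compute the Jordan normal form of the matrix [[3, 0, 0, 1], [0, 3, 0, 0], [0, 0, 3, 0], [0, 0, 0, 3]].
J = [[3, 1, 0, 0], [0, 3, 0, 0], [0, 0, 3, 0], [0, 0, 0, 3]]

The characteristic polynomial is det(xI - A) = (x - 3)^4, so the eigenvalues are 3 (algebraic multiplicity 4).

For λ = 3: rank(A - 3I) = 1, rank((A - 3I)^2) = 0. The eigenspace has dimension 4 - 1 = 3, so there are 3 Jordan blocks; the rank sequence gives block sizes [2, 1, 1].

Assembling the blocks gives the Jordan form J above.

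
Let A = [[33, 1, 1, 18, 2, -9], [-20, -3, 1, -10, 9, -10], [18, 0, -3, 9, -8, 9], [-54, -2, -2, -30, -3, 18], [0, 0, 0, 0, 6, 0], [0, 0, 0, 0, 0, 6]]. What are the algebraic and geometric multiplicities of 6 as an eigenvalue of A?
The characteristic polynomial is (x - 6)^3(x + 3)^3, so the factor x - 6 appears with exponent 3: the algebraic multiplicity is 3.

rank(A - 6I) = 4, so the eigenspace has dimension 6 - 4 = 2: the geometric multiplicity is 2.

Since 2 < 3, A is not diagonalizable.

algebraic multiplicity 3, geometric multiplicity 2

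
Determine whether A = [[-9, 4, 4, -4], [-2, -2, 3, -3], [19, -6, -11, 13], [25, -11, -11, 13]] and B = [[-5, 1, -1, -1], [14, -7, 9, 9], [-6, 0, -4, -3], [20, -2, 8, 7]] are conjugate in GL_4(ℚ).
Yes.

Two matrices over a field are similar if and only if they have the same invariant factors.

Both A and B have characteristic polynomial (x - 2)(x + 1)(x + 5)^2 and minimal polynomial (x - 2)(x + 1)(x + 5)^2. Computing further, both have invariant factors (x - 2)(x + 1)(x + 5)^2. Hence A and B are similar.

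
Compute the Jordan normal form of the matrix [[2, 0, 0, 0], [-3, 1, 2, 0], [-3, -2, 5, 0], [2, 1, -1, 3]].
J = [[2, 0, 0, 0], [0, 3, 1, 0], [0, 0, 3, 0], [0, 0, 0, 3]]

The characteristic polynomial is det(xI - A) = (x - 3)^3(x - 2), so the eigenvalues are 2 (algebraic multiplicity 1), 3 (algebraic multiplicity 3).

For λ = 2: algebraic multiplicity 1 gives one 1×1 block.

For λ = 3: rank(A - 3I) = 2, rank((A - 3I)^2) = 1. The eigenspace has dimension 4 - 2 = 2, so there are 2 Jordan blocks; the rank sequence gives block sizes [2, 1].

Assembling the blocks gives the Jordan form J above.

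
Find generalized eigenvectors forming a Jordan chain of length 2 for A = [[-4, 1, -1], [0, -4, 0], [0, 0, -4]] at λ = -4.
We seek v_1 ∈ ker((A + 4I)^2) \ ker(A + 4I), then set v_{i+1} = (A + 4I) v_i.

One such chain is v_1 = [[-1, 1, 0]]^T, v_2 = [[1, 0, 0]]^T. Check: (A + 4I) v_2 = [[0, 0, 0]]^T = 0.

v_1 = [[-1, 1, 0]]^T, v_2 = [[1, 0, 0]]^T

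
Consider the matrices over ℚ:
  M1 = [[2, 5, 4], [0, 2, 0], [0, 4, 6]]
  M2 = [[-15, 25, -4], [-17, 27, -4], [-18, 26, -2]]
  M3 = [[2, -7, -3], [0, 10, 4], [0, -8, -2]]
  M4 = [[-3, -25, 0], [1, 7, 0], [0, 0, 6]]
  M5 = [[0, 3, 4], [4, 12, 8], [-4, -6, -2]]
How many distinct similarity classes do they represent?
1 class: {M1, M2, M3, M4, M5}

Characteristic polynomials: χ_{M1} = (x - 6)(x - 2)^2, χ_{M2} = (x - 6)(x - 2)^2, χ_{M3} = (x - 6)(x - 2)^2, χ_{M4} = (x - 6)(x - 2)^2, χ_{M5} = (x - 6)(x - 2)^2.

{M1, M2, M3, M4, M5}: invariant factors (x - 6)(x - 2)^2.

Matrices are similar if and only if their invariant-factor lists agree; the partition into similarity classes is {M1, M2, M3, M4, M5}.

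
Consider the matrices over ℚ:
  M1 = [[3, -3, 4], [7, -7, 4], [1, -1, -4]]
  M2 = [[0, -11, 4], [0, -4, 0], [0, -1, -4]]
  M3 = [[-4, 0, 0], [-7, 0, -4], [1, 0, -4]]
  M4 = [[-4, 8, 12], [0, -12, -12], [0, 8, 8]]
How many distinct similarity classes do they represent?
Characteristic polynomials: χ_{M1} = x(x + 4)^2, χ_{M2} = x(x + 4)^2, χ_{M3} = x(x + 4)^2, χ_{M4} = x(x + 4)^2.

{M1, M2, M3}: invariant factors x(x + 4)^2.

{M4}: invariant factors x + 4, x(x + 4).

Matrices are similar if and only if their invariant-factor lists agree; the partition into similarity classes is {M1, M2, M3}, {M4}.

2 classes: {M1, M2, M3}, {M4}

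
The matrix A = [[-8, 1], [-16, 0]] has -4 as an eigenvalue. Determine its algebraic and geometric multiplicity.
algebraic multiplicity 2, geometric multiplicity 1

The characteristic polynomial is (x + 4)^2, so the factor x + 4 appears with exponent 2: the algebraic multiplicity is 2.

rank(A + 4I) = 1, so the eigenspace has dimension 2 - 1 = 1: the geometric multiplicity is 1.

Since 1 < 2, A is not diagonalizable.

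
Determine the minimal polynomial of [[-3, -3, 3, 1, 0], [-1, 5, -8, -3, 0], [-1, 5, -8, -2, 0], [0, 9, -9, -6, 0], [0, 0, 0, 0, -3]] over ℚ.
The characteristic polynomial factors as (x + 3)^5. The minimal polynomial is ∏(x - λ)^{k_λ} where k_λ is the size of the largest Jordan block at λ.

For λ = -3: rank(A + 3I) = 2, and the largest Jordan block has size 2 (the smallest k with rank((A + 3I)^k) = rank((A + 3I)^(k+1))).

So m_A(x) = (x + 3)^2.

m_A(x) = (x + 3)^2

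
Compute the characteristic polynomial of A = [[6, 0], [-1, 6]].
xI - A = [[x - 6, 0], [1, x - 6]].

Expanding det(xI - A) along the first row:
det(xI - A) = + (x - 6)·det([[x - 6]]) - (0)·det([[1]]).

Evaluating gives χ_A(x) = x^2 - 12x + 36 = (x - 6)^2.

χ_A(x) = (x - 6)^2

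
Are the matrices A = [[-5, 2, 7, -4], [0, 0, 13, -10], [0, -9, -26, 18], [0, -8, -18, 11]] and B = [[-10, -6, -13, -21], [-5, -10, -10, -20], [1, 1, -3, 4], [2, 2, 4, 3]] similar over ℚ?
Two matrices over a field are similar if and only if they have the same invariant factors.

Both A and B have characteristic polynomial (x + 5)^4 and minimal polynomial (x + 5)^3. Computing further, both have invariant factors x + 5, (x + 5)^3. Hence A and B are similar.

Yes.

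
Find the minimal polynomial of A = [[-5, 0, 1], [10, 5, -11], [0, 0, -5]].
m_A(x) = (x - 5)(x + 5)^2

The characteristic polynomial factors as (x - 5)(x + 5)^2. The minimal polynomial is ∏(x - λ)^{k_λ} where k_λ is the size of the largest Jordan block at λ.

For λ = -5: rank(A + 5I) = 2, and the largest Jordan block has size 2 (the smallest k with rank((A + 5I)^k) = rank((A + 5I)^(k+1))).
For λ = 5: rank(A - 5I) = 2, and the largest Jordan block has size 1 (the smallest k with rank((A - 5I)^k) = rank((A - 5I)^(k+1))).

So m_A(x) = (x - 5)(x + 5)^2.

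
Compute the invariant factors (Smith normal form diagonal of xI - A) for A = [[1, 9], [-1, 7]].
The Jordan structure of A has elementary divisors (x - 4)^2. Arranging the block sizes at each eigenvalue in decreasing order and taking row products gives the invariant factors.

Invariant factors (smallest first, each dividing the next): (x - 4)^2.

Check: the last factor (x - 4)^2 is the minimal polynomial, and the product (x - 4)^2 is the characteristic polynomial.

(x - 4)^2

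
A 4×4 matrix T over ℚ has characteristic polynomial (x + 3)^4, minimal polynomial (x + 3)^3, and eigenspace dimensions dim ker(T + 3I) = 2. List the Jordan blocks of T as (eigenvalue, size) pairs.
λ = -3: algebraic multiplicity 4 (exponent in χ_T), largest block size 3 (exponent in m_T), 2 blocks (geometric multiplicity). These force block sizes [3, 1].

Jordan blocks: (-3, 3), (-3, 1)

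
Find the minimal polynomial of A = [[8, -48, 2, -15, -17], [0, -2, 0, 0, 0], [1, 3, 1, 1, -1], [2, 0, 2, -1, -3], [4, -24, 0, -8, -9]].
The characteristic polynomial factors as (x - 1)^2(x + 1)(x + 2)^2. The minimal polynomial is ∏(x - λ)^{k_λ} where k_λ is the size of the largest Jordan block at λ.

For λ = -2: rank(A + 2I) = 3, and the largest Jordan block has size 1 (the smallest k with rank((A + 2I)^k) = rank((A + 2I)^(k+1))).
For λ = -1: rank(A + I) = 4, and the largest Jordan block has size 1 (the smallest k with rank((A + I)^k) = rank((A + I)^(k+1))).
For λ = 1: rank(A - I) = 4, and the largest Jordan block has size 2 (the smallest k with rank((A - I)^k) = rank((A - I)^(k+1))).

So m_A(x) = (x - 1)^2(x + 1)(x + 2).

m_A(x) = (x - 1)^2(x + 1)(x + 2)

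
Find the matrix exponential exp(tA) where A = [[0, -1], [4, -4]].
e^{tA} = [[(2*t + 1)*e^{-2*t}, -t*e^{-2*t}], [4*t*e^{-2*t}, (1 - 2*t)*e^{-2*t}]]

A has Jordan form J = [[-2, 1], [0, -2]] with A = PJP^{-1}, so e^{tA} = P e^{tJ} P^{-1}.

For a Jordan block J_k(λ), e^{tJ_k(λ)} = e^{λt} · (I + tN + t^2 N^2/2! + ... + t^{k-1} N^{k-1}/(k-1)!) where N is the nilpotent superdiagonal part.

Assembling the blocks and conjugating back gives the entries of e^{tA} as shown above.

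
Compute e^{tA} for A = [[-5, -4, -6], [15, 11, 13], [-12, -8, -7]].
A has Jordan form J = [[-3, 0, 0], [0, 1, 1], [0, 0, 1]] with A = PJP^{-1}, so e^{tA} = P e^{tJ} P^{-1}.

For a Jordan block J_k(λ), e^{tJ_k(λ)} = e^{λt} · (I + tN + t^2 N^2/2! + ... + t^{k-1} N^{k-1}/(k-1)!) where N is the nilpotent superdiagonal part.

Assembling the blocks and conjugating back gives the entries of e^{tA} as shown above.

e^{tA} = [[((6*t - 2)*e^{4*t} + 3)*e^{-3*t}, 2*((2*t - 1)*e^{4*t} + 1)*e^{-3*t}, 2*((t - 1)*e^{4*t} + 1)*e^{-3*t}], [3*((2 - 3*t)*e^{4*t} - 2)*e^{-3*t}, ((5 - 6*t)*e^{4*t} - 4)*e^{-3*t}, ((4 - 3*t)*e^{4*t} - 4)*e^{-3*t}], [-3*e^{t} + 3*e^{-3*t}, -2*e^{t} + 2*e^{-3*t}, -e^{t} + 2*e^{-3*t}]]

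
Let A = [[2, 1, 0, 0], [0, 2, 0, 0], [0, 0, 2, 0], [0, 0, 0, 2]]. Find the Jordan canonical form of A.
J = [[2, 1, 0, 0], [0, 2, 0, 0], [0, 0, 2, 0], [0, 0, 0, 2]]

The characteristic polynomial is det(xI - A) = (x - 2)^4, so the eigenvalues are 2 (algebraic multiplicity 4).

For λ = 2: rank(A - 2I) = 1, rank((A - 2I)^2) = 0. The eigenspace has dimension 4 - 1 = 3, so there are 3 Jordan blocks; the rank sequence gives block sizes [2, 1, 1].

Assembling the blocks gives the Jordan form J above.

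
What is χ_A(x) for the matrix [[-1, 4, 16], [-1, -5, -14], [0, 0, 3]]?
χ_A(x) = (x - 3)(x + 3)^2

xI - A = [[x + 1, -4, -16], [1, x + 5, 14], [0, 0, x - 3]].

Expanding det(xI - A) along the first row:
det(xI - A) = + (x + 1)·det([[x + 5, 14], [0, x - 3]]) - (-4)·det([[1, 14], [0, x - 3]]) + (-16)·det([[1, x + 5], [0, 0]]).

Evaluating gives χ_A(x) = x^3 + 3x^2 - 9x - 27 = (x - 3)(x + 3)^2.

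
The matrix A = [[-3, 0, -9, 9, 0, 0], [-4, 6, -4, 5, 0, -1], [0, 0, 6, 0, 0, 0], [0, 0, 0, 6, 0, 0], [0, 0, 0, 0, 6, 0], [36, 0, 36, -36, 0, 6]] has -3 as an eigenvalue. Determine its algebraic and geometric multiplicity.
algebraic multiplicity 1, geometric multiplicity 1

The characteristic polynomial is (x - 6)^5(x + 3), so the factor x + 3 appears with exponent 1: the algebraic multiplicity is 1.

rank(A + 3I) = 5, so the eigenspace has dimension 6 - 5 = 1: the geometric multiplicity is 1.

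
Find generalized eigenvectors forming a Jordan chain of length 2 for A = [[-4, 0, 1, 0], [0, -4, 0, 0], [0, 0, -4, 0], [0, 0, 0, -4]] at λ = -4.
We seek v_1 ∈ ker((A + 4I)^2) \ ker(A + 4I), then set v_{i+1} = (A + 4I) v_i.

One such chain is v_1 = [[0, -2, 1, 0]]^T, v_2 = [[1, 0, 0, 0]]^T. Check: (A + 4I) v_2 = [[0, 0, 0, 0]]^T = 0.

v_1 = [[0, -2, 1, 0]]^T, v_2 = [[1, 0, 0, 0]]^T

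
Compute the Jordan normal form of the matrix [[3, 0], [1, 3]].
J = [[3, 1], [0, 3]]

The characteristic polynomial is det(xI - A) = (x - 3)^2, so the eigenvalues are 3 (algebraic multiplicity 2).

For λ = 3: rank(A - 3I) = 1, rank((A - 3I)^2) = 0. The eigenspace has dimension 2 - 1 = 1, so there is 1 Jordan block; the rank sequence gives block sizes [2].

Assembling the blocks gives the Jordan form J above.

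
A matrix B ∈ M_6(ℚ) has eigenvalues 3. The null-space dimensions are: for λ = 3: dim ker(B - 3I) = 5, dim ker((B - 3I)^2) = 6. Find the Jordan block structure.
λ = 3: successive nullity increments [5, 1] count blocks of size ≥ k; block sizes are [2, 1, 1, 1, 1].

Jordan blocks: (3, 2), (3, 1), (3, 1), (3, 1), (3, 1)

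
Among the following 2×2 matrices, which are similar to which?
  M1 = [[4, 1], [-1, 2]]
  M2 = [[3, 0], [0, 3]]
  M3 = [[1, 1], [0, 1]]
3 classes: {M1}, {M2}, {M3}

Characteristic polynomials: χ_{M1} = (x - 3)^2, χ_{M2} = (x - 3)^2, χ_{M3} = (x - 1)^2.

{M1}: invariant factors (x - 3)^2.

{M2}: invariant factors x - 3, x - 3.

{M3}: invariant factors (x - 1)^2.

Matrices are similar if and only if their invariant-factor lists agree; the partition into similarity classes is {M1}, {M2}, {M3}.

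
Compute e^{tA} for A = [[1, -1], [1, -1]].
A has Jordan form J = [[0, 1], [0, 0]] with A = PJP^{-1}, so e^{tA} = P e^{tJ} P^{-1}.

For a Jordan block J_k(λ), e^{tJ_k(λ)} = e^{λt} · (I + tN + t^2 N^2/2! + ... + t^{k-1} N^{k-1}/(k-1)!) where N is the nilpotent superdiagonal part.

Assembling the blocks and conjugating back gives the entries of e^{tA} as shown above.

e^{tA} = [[t + 1, -t], [t, 1 - t]]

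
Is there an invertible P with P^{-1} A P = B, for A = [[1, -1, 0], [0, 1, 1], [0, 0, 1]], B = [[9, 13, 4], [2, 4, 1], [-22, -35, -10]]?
Yes.

Two matrices over a field are similar if and only if they have the same invariant factors.

Both A and B have characteristic polynomial (x - 1)^3 and minimal polynomial (x - 1)^3. Computing further, both have invariant factors (x - 1)^3. Hence A and B are similar.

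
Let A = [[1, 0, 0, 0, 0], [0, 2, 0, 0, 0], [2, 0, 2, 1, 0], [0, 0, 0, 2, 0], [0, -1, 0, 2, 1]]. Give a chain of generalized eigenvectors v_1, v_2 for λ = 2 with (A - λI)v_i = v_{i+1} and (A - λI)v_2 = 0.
v_1 = [[0, 1, 4, 1, 1]]^T, v_2 = [[0, 0, 1, 0, 0]]^T

We seek v_1 ∈ ker((A - 2I)^2) \ ker(A - 2I), then set v_{i+1} = (A - 2I) v_i.

One such chain is v_1 = [[0, 1, 4, 1, 1]]^T, v_2 = [[0, 0, 1, 0, 0]]^T. Check: (A - 2I) v_2 = [[0, 0, 0, 0, 0]]^T = 0.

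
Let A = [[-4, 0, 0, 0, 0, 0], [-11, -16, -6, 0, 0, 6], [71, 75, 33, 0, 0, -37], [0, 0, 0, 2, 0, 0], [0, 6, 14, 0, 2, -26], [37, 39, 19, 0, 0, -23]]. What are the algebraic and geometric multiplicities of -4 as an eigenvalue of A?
The characteristic polynomial is (x - 2)^3(x + 4)^3, so the factor x + 4 appears with exponent 3: the algebraic multiplicity is 3.

rank(A + 4I) = 5, so the eigenspace has dimension 6 - 5 = 1: the geometric multiplicity is 1.

Since 1 < 3, A is not diagonalizable.

algebraic multiplicity 3, geometric multiplicity 1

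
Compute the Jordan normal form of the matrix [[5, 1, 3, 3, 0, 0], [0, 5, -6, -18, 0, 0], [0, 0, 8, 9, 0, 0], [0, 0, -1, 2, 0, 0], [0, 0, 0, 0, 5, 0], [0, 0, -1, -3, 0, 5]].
J = [[5, 1, 0, 0, 0, 0], [0, 5, 0, 0, 0, 0], [0, 0, 5, 1, 0, 0], [0, 0, 0, 5, 0, 0], [0, 0, 0, 0, 5, 0], [0, 0, 0, 0, 0, 5]]

The characteristic polynomial is det(xI - A) = (x - 5)^6, so the eigenvalues are 5 (algebraic multiplicity 6).

For λ = 5: rank(A - 5I) = 2, rank((A - 5I)^2) = 0. The eigenspace has dimension 6 - 2 = 4, so there are 4 Jordan blocks; the rank sequence gives block sizes [2, 2, 1, 1].

Assembling the blocks gives the Jordan form J above.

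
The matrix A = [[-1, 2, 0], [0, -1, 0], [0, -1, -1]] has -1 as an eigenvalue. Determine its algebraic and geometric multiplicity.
algebraic multiplicity 3, geometric multiplicity 2

The characteristic polynomial is (x + 1)^3, so the factor x + 1 appears with exponent 3: the algebraic multiplicity is 3.

rank(A + I) = 1, so the eigenspace has dimension 3 - 1 = 2: the geometric multiplicity is 2.

Since 2 < 3, A is not diagonalizable.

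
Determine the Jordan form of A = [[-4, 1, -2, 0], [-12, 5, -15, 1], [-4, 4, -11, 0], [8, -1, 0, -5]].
The characteristic polynomial is det(xI - A) = (x + 3)(x + 4)^3, so the eigenvalues are -4 (algebraic multiplicity 3), -3 (algebraic multiplicity 1).

For λ = -4: rank(A + 4I) = 3, rank((A + 4I)^2) = 2, rank((A + 4I)^3) = 1. The eigenspace has dimension 4 - 3 = 1, so there is 1 Jordan block; the rank sequence gives block sizes [3].

For λ = -3: algebraic multiplicity 1 gives one 1×1 block.

Assembling the blocks gives the Jordan form J above.

J = [[-4, 1, 0, 0], [0, -4, 1, 0], [0, 0, -4, 0], [0, 0, 0, -3]]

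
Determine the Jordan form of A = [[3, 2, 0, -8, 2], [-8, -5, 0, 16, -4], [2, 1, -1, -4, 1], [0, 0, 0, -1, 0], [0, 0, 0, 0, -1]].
J = [[-1, 1, 0, 0, 0], [0, -1, 0, 0, 0], [0, 0, -1, 0, 0], [0, 0, 0, -1, 0], [0, 0, 0, 0, -1]]

The characteristic polynomial is det(xI - A) = (x + 1)^5, so the eigenvalues are -1 (algebraic multiplicity 5).

For λ = -1: rank(A + I) = 1, rank((A + I)^2) = 0. The eigenspace has dimension 5 - 1 = 4, so there are 4 Jordan blocks; the rank sequence gives block sizes [2, 1, 1, 1].

Assembling the blocks gives the Jordan form J above.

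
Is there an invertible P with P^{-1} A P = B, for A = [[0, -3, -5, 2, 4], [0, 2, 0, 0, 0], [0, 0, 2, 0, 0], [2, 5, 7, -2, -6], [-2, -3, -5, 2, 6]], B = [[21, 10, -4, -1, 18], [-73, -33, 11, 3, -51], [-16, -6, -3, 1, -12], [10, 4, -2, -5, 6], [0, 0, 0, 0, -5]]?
trace(A) = 8 but trace(B) = -25. The trace is a similarity invariant, so A and B are not similar.

No.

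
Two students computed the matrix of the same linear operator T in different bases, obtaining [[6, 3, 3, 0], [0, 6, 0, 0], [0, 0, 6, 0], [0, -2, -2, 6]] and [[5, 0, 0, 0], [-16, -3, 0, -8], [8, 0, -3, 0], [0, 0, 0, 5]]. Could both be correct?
trace(A) = 24 but trace(B) = 4. The trace is a similarity invariant, so A and B are not similar.

No.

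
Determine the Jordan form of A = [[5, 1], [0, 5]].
The characteristic polynomial is det(xI - A) = (x - 5)^2, so the eigenvalues are 5 (algebraic multiplicity 2).

For λ = 5: rank(A - 5I) = 1, rank((A - 5I)^2) = 0. The eigenspace has dimension 2 - 1 = 1, so there is 1 Jordan block; the rank sequence gives block sizes [2].

Assembling the blocks gives the Jordan form J above.

J = [[5, 1], [0, 5]]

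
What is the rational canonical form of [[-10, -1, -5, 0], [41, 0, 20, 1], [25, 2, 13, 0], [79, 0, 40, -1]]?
R = [[0, 0, 0, 60], [1, 0, 0, 28], [0, 1, 0, 7], [0, 0, 1, 2]]

The invariant factors of A (the non-unit diagonal entries of the Smith normal form of xI - A over ℚ[x]) are (x - 5)(x + 2)(x^2 + x + 6), each dividing the next. The characteristic polynomial is their product, (x - 5)(x + 2)(x^2 + x + 6).

The rational canonical form is the block-diagonal matrix of companion matrices C(f_i):
R = [[0, 0, 0, 60], [1, 0, 0, 28], [0, 1, 0, 7], [0, 0, 1, 2]].

Note the characteristic polynomial does not split into linear factors over ℚ, so A has no Jordan form over ℚ; the rational canonical form exists over any field.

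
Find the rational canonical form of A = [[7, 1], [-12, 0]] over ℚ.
The invariant factors of A (the non-unit diagonal entries of the Smith normal form of xI - A over ℚ[x]) are (x - 4)(x - 3), each dividing the next. The characteristic polynomial is their product, (x - 4)(x - 3).

The rational canonical form is the block-diagonal matrix of companion matrices C(f_i):
R = [[0, -12], [1, 7]].

R = [[0, -12], [1, 7]]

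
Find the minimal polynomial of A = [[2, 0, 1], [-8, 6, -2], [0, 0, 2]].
m_A(x) = (x - 6)(x - 2)^2

The characteristic polynomial factors as (x - 6)(x - 2)^2. The minimal polynomial is ∏(x - λ)^{k_λ} where k_λ is the size of the largest Jordan block at λ.

For λ = 2: rank(A - 2I) = 2, and the largest Jordan block has size 2 (the smallest k with rank((A - 2I)^k) = rank((A - 2I)^(k+1))).
For λ = 6: rank(A - 6I) = 2, and the largest Jordan block has size 1 (the smallest k with rank((A - 6I)^k) = rank((A - 6I)^(k+1))).

So m_A(x) = (x - 6)(x - 2)^2.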